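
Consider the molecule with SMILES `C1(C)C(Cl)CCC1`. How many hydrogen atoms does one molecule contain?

Atom tally by fragment:
  cyclopentane ring core → C:5 H:10
  (− 2 ring H displaced by substituents)
  + CH3 → C:1 H:3
  + Cl → Cl:1
Element totals:
  C: 6
  H: 11
  Cl: 1

11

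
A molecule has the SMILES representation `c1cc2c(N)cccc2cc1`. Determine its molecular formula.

Atom tally by fragment:
  naphthalene ring system core → C:10 H:8
  (− 1 ring H displaced by substituents)
  + NH2 → N:1 H:2
Element totals:
  C: 10
  H: 9
  N: 1

C10H9N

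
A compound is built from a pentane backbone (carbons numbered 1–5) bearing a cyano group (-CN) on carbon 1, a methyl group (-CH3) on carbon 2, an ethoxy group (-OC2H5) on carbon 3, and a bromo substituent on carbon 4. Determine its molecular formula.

C9H16BrNO

Atom tally by fragment:
  NCCH2 → C:2 H:2 N:1
  CH(CH3) → C:2 H:4
  CH(OC2H5) → C:3 H:6 O:1
  CH(Br) → C:1 H:1 Br:1
  CH3 → C:1 H:3
Element totals:
  C: 9
  H: 16
  Br: 1
  N: 1
  O: 1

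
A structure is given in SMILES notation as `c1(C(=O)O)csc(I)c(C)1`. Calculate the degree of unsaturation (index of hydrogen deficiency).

4

Atom tally by fragment:
  thiophene ring core → C:4 H:4 S:1
  (− 3 ring H displaced by substituents)
  + COOH → C:1 H:1 O:2
  + I → I:1
  + CH3 → C:1 H:3
Element totals:
  C: 6
  H: 5
  I: 1
  O: 2
  S: 1
Molecular formula: C6H5IO2S.
DoU = (2C + 2 + N − H − X) / 2 = (2·6 + 2 + 0 − 5 − 1) / 2 = 4.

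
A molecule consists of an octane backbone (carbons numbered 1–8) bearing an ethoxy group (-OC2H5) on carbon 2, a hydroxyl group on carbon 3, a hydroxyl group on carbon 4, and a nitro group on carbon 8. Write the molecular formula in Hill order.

Atom tally by fragment:
  CH3 → C:1 H:3
  CH(OC2H5) → C:3 H:6 O:1
  CH(OH) → C:1 H:2 O:1
  CH(OH) → C:1 H:2 O:1
  CH2 → C:1 H:2
  CH2 → C:1 H:2
  CH2 → C:1 H:2
  CH2NO2 → C:1 H:2 N:1 O:2
Element totals:
  C: 10
  H: 21
  N: 1
  O: 5

C10H21NO5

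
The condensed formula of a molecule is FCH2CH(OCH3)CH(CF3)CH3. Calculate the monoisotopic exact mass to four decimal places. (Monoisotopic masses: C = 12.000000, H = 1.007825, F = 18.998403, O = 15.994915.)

Element totals:
  C: 6
  H: 10
  F: 4
  O: 1
Molecular formula: C6H10F4O.
  M = 6(12.0) + 10(1.007825) + 4(18.998403) + 15.994915
    = 72.000000 + 10.078250 + 75.993612 + 15.994915 = 174.066777

174.0668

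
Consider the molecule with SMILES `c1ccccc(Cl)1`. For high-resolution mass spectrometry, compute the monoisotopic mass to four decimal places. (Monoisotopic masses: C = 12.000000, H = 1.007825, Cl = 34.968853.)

Atom tally by fragment:
  benzene ring core → C:6 H:6
  (− 1 ring H displaced by substituents)
  + Cl → Cl:1
Element totals:
  C: 6
  H: 5
  Cl: 1
Molecular formula: C6H5Cl.
  M = 6(12.0) + 5(1.007825) + 34.968853
    = 72.000000 + 5.039125 + 34.968853 = 112.007978

112.0080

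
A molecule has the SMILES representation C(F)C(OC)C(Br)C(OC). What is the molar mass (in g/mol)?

215.06 g/mol

Atom tally by fragment:
  FCH2 → C:1 H:2 F:1
  CH(OCH3) → C:2 H:4 O:1
  CH(Br) → C:1 H:1 Br:1
  CH2OCH3 → C:2 H:5 O:1
Element totals:
  C: 6
  H: 12
  Br: 1
  F: 1
  O: 2
Molecular formula: C6H12BrFO2.
  M = 6(12.011) + 12(1.008) + 79.904 + 18.998 + 2(15.999)
    = 72.066 + 12.096 + 79.904 + 18.998 + 31.998 = 215.062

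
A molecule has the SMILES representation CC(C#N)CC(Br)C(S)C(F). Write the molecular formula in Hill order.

C7H11BrFNS

Atom tally by fragment:
  CH3 → C:1 H:3
  CH(CN) → C:2 H:1 N:1
  CH2 → C:1 H:2
  CH(Br) → C:1 H:1 Br:1
  CH(SH) → C:1 H:2 S:1
  CH2F → C:1 H:2 F:1
Element totals:
  C: 7
  H: 11
  Br: 1
  F: 1
  N: 1
  S: 1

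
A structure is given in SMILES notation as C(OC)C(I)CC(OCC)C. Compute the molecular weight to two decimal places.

272.13 g/mol

Atom tally by fragment:
  CH3OCH2 → C:2 H:5 O:1
  CH(I) → C:1 H:1 I:1
  CH2 → C:1 H:2
  CH(OC2H5) → C:3 H:6 O:1
  CH3 → C:1 H:3
Element totals:
  C: 8
  H: 17
  I: 1
  O: 2
Molecular formula: C8H17IO2.
  M = 8(12.011) + 17(1.008) + 126.904 + 2(15.999)
    = 96.088 + 17.136 + 126.904 + 31.998 = 272.126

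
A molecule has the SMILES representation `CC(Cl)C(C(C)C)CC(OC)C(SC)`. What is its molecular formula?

Atom tally by fragment:
  CH3 → C:1 H:3
  CH(Cl) → C:1 H:1 Cl:1
  CH(CH(CH3)2) → C:4 H:8
  CH2 → C:1 H:2
  CH(OCH3) → C:2 H:4 O:1
  CH2SCH3 → C:2 H:5 S:1
Element totals:
  C: 11
  H: 23
  Cl: 1
  O: 1
  S: 1

C11H23ClOS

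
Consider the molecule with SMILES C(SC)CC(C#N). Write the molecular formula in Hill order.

C5H9NS

Atom tally by fragment:
  CH3SCH2 → C:2 H:5 S:1
  CH2 → C:1 H:2
  CH2CN → C:2 H:2 N:1
Element totals:
  C: 5
  H: 9
  N: 1
  S: 1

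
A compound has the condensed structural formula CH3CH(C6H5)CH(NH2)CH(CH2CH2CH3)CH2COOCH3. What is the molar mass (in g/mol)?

Atom tally by fragment:
  CH3 → C:1 H:3
  CH(C6H5) → C:7 H:6
  CH(NH2) → C:1 H:3 N:1
  CH(CH2CH2CH3) → C:4 H:8
  CH2COOCH3 → C:3 H:5 O:2
Element totals:
  C: 16
  H: 25
  N: 1
  O: 2
Molecular formula: C16H25NO2.
  M = 16(12.011) + 25(1.008) + 14.007 + 2(15.999)
    = 192.176 + 25.200 + 14.007 + 31.998 = 263.381

263.38 g/mol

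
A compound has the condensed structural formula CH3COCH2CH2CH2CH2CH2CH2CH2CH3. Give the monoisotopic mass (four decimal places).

Atom tally by fragment:
  CH3COCH2 → C:3 H:5 O:1
  CH2 → C:1 H:2
  CH2 → C:1 H:2
  CH2 → C:1 H:2
  CH2 → C:1 H:2
  CH2 → C:1 H:2
  CH2 → C:1 H:2
  CH3 → C:1 H:3
Element totals:
  C: 10
  H: 20
  O: 1
Molecular formula: C10H20O.
  M = 10(12.0) + 20(1.007825) + 15.994915
    = 120.000000 + 20.156500 + 15.994915 = 156.151415

156.1514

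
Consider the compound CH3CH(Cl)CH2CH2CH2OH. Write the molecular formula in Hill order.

Atom tally by fragment:
  CH3 → C:1 H:3
  CH(Cl) → C:1 H:1 Cl:1
  CH2 → C:1 H:2
  CH2 → C:1 H:2
  CH2OH → C:1 H:3 O:1
Element totals:
  C: 5
  H: 11
  Cl: 1
  O: 1

C5H11ClO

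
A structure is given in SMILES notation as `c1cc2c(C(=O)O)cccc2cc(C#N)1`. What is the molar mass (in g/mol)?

Atom tally by fragment:
  naphthalene ring system core → C:10 H:8
  (− 2 ring H displaced by substituents)
  + COOH → C:1 H:1 O:2
  + CN → C:1 N:1
Element totals:
  C: 12
  H: 7
  N: 1
  O: 2
Molecular formula: C12H7NO2.
  M = 12(12.011) + 7(1.008) + 14.007 + 2(15.999)
    = 144.132 + 7.056 + 14.007 + 31.998 = 197.193

197.19 g/mol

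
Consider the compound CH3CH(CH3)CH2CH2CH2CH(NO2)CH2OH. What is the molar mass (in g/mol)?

Atom tally by fragment:
  CH3 → C:1 H:3
  CH(CH3) → C:2 H:4
  CH2 → C:1 H:2
  CH2 → C:1 H:2
  CH2 → C:1 H:2
  CH(NO2) → C:1 H:1 N:1 O:2
  CH2OH → C:1 H:3 O:1
Element totals:
  C: 8
  H: 17
  N: 1
  O: 3
Molecular formula: C8H17NO3.
  M = 8(12.011) + 17(1.008) + 14.007 + 3(15.999)
    = 96.088 + 17.136 + 14.007 + 47.997 = 175.228

175.23 g/mol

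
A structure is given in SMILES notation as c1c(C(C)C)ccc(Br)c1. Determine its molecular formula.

Atom tally by fragment:
  benzene ring core → C:6 H:6
  (− 2 ring H displaced by substituents)
  + CH(CH3)2 → C:3 H:7
  + Br → Br:1
Element totals:
  C: 9
  H: 11
  Br: 1

C9H11Br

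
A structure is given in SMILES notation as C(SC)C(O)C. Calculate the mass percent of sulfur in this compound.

30.19%

Atom tally by fragment:
  CH3SCH2 → C:2 H:5 S:1
  CH(OH) → C:1 H:2 O:1
  CH3 → C:1 H:3
Element totals:
  C: 4
  H: 10
  O: 1
  S: 1
Molecular formula: C4H10OS.
Molar mass = 106.183 g/mol.
Mass from S: 1 × 32.06 = 32.060 g/mol.
%S = 32.060 / 106.183 × 100 = 30.19%.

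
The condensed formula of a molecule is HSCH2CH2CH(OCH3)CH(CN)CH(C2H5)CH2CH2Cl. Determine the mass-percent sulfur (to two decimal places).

Atom tally by fragment:
  HSCH2 → C:1 H:3 S:1
  CH2 → C:1 H:2
  CH(OCH3) → C:2 H:4 O:1
  CH(CN) → C:2 H:1 N:1
  CH(C2H5) → C:3 H:6
  CH2 → C:1 H:2
  CH2Cl → C:1 H:2 Cl:1
Element totals:
  C: 11
  H: 20
  Cl: 1
  N: 1
  O: 1
  S: 1
Molecular formula: C11H20ClNOS.
Molar mass = 249.797 g/mol.
Mass from S: 1 × 32.06 = 32.060 g/mol.
%S = 32.060 / 249.797 × 100 = 12.83%.

12.83%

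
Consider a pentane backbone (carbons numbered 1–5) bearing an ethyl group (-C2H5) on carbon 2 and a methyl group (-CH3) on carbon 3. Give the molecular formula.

C8H18

Atom tally by fragment:
  CH3 → C:1 H:3
  CH(C2H5) → C:3 H:6
  CH(CH3) → C:2 H:4
  CH2 → C:1 H:2
  CH3 → C:1 H:3
Element totals:
  C: 8
  H: 18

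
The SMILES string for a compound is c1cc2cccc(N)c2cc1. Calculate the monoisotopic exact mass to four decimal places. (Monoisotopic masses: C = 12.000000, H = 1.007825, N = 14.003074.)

143.0735

Atom tally by fragment:
  naphthalene ring system core → C:10 H:8
  (− 1 ring H displaced by substituents)
  + NH2 → N:1 H:2
Element totals:
  C: 10
  H: 9
  N: 1
Molecular formula: C10H9N.
  M = 10(12.0) + 9(1.007825) + 14.003074
    = 120.000000 + 9.070425 + 14.003074 = 143.073499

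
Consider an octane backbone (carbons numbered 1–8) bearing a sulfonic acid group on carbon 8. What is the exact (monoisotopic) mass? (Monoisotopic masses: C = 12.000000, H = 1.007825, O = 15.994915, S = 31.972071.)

194.0977

Atom tally by fragment:
  CH3 → C:1 H:3
  CH2 → C:1 H:2
  CH2 → C:1 H:2
  CH2 → C:1 H:2
  CH2 → C:1 H:2
  CH2 → C:1 H:2
  CH2 → C:1 H:2
  CH2SO3H → C:1 H:3 S:1 O:3
Element totals:
  C: 8
  H: 18
  O: 3
  S: 1
Molecular formula: C8H18O3S.
  M = 8(12.0) + 18(1.007825) + 3(15.994915) + 31.972071
    = 96.000000 + 18.140850 + 47.984745 + 31.972071 = 194.097666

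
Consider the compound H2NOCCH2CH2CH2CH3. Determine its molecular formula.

Element totals:
  C: 5
  H: 11
  N: 1
  O: 1

C5H11NO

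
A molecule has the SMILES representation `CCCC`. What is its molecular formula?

Atom tally by fragment:
  CH3 → C:1 H:3
  CH2 → C:1 H:2
  CH2 → C:1 H:2
  CH3 → C:1 H:3
Element totals:
  C: 4
  H: 10

C4H10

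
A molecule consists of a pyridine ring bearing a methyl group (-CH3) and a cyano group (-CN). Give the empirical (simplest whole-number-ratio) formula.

Atom tally by fragment:
  pyridine ring core → C:5 H:5 N:1
  (− 2 ring H displaced by substituents)
  + CH3 → C:1 H:3
  + CN → C:1 N:1
Element totals:
  C: 7
  H: 6
  N: 2
Molecular formula: C7H6N2.
gcd of subscripts (7, 6, 2) = 1, so the empirical formula equals the molecular formula.

C7H6N2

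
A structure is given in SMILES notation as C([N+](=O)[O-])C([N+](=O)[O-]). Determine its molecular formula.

C2H4N2O4

Atom tally by fragment:
  O2NCH2 → C:1 H:2 N:1 O:2
  CH2NO2 → C:1 H:2 N:1 O:2
Element totals:
  C: 2
  H: 4
  N: 2
  O: 4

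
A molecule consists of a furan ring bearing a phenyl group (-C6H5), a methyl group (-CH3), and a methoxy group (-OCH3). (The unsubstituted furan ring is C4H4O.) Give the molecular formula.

C12H12O2

Atom tally by fragment:
  furan ring core → C:4 H:4 O:1
  (− 3 ring H displaced by substituents)
  + C6H5 → C:6 H:5
  + CH3 → C:1 H:3
  + OCH3 → C:1 H:3 O:1
Element totals:
  C: 12
  H: 12
  O: 2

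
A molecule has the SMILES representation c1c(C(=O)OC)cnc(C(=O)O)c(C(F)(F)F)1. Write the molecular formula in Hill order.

Atom tally by fragment:
  pyridine ring core → C:5 H:5 N:1
  (− 3 ring H displaced by substituents)
  + COOCH3 → C:2 H:3 O:2
  + COOH → C:1 H:1 O:2
  + CF3 → C:1 F:3
Element totals:
  C: 9
  H: 6
  F: 3
  N: 1
  O: 4

C9H6F3NO4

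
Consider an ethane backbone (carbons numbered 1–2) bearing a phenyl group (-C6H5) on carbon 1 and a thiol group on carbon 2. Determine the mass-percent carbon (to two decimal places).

Atom tally by fragment:
  C6H5CH2 → C:7 H:7
  CH2SH → C:1 H:3 S:1
Element totals:
  C: 8
  H: 10
  S: 1
Molecular formula: C8H10S.
Molar mass = 138.228 g/mol.
Mass from C: 8 × 12.011 = 96.088 g/mol.
%C = 96.088 / 138.228 × 100 = 69.51%.

69.51%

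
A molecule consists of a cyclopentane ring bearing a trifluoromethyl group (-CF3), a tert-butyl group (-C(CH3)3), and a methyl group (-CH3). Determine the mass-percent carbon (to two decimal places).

Atom tally by fragment:
  cyclopentane ring core → C:5 H:10
  (− 3 ring H displaced by substituents)
  + CF3 → C:1 F:3
  + C(CH3)3 → C:4 H:9
  + CH3 → C:1 H:3
Element totals:
  C: 11
  H: 19
  F: 3
Molecular formula: C11H19F3.
Molar mass = 208.267 g/mol.
Mass from C: 11 × 12.011 = 132.121 g/mol.
%C = 132.121 / 208.267 × 100 = 63.44%.

63.44%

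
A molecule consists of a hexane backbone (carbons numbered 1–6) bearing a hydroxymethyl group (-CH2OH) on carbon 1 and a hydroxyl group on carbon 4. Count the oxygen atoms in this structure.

Atom tally by fragment:
  HOCH2CH2 → C:2 H:5 O:1
  CH2 → C:1 H:2
  CH2 → C:1 H:2
  CH(OH) → C:1 H:2 O:1
  CH2 → C:1 H:2
  CH3 → C:1 H:3
Element totals:
  C: 7
  H: 16
  O: 2

2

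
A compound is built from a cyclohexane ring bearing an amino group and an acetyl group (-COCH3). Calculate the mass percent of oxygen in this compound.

Atom tally by fragment:
  cyclohexane ring core → C:6 H:12
  (− 2 ring H displaced by substituents)
  + NH2 → N:1 H:2
  + COCH3 → C:2 H:3 O:1
Element totals:
  C: 8
  H: 15
  N: 1
  O: 1
Molecular formula: C8H15NO.
Molar mass = 141.214 g/mol.
Mass from O: 1 × 15.999 = 15.999 g/mol.
%O = 15.999 / 141.214 × 100 = 11.33%.

11.33%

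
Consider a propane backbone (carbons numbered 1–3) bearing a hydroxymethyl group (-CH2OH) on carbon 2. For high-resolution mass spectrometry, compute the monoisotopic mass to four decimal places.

74.0732

Atom tally by fragment:
  CH3 → C:1 H:3
  CH(CH2OH) → C:2 H:4 O:1
  CH3 → C:1 H:3
Element totals:
  C: 4
  H: 10
  O: 1
Molecular formula: C4H10O.
  M = 4(12.0) + 10(1.007825) + 15.994915
    = 48.000000 + 10.078250 + 15.994915 = 74.073165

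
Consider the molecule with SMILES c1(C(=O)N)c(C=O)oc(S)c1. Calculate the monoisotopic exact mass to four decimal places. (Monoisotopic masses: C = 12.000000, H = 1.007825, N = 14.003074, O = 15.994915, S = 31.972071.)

170.9990

Atom tally by fragment:
  furan ring core → C:4 H:4 O:1
  (− 3 ring H displaced by substituents)
  + CONH2 → C:1 H:2 O:1 N:1
  + CHO → C:1 H:1 O:1
  + SH → S:1 H:1
Element totals:
  C: 6
  H: 5
  N: 1
  O: 3
  S: 1
Molecular formula: C6H5NO3S.
  M = 6(12.0) + 5(1.007825) + 14.003074 + 3(15.994915) + 31.972071
    = 72.000000 + 5.039125 + 14.003074 + 47.984745 + 31.972071 = 170.999015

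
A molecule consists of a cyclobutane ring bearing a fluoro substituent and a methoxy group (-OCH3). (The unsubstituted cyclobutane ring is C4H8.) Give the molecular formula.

Atom tally by fragment:
  cyclobutane ring core → C:4 H:8
  (− 2 ring H displaced by substituents)
  + F → F:1
  + OCH3 → C:1 H:3 O:1
Element totals:
  C: 5
  H: 9
  F: 1
  O: 1

C5H9FO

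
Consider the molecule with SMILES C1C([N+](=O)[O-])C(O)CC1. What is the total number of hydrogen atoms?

Atom tally by fragment:
  cyclopentane ring core → C:5 H:10
  (− 2 ring H displaced by substituents)
  + NO2 → N:1 O:2
  + OH → O:1 H:1
Element totals:
  C: 5
  H: 9
  N: 1
  O: 3

9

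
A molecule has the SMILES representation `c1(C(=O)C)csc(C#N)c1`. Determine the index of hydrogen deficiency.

6

Atom tally by fragment:
  thiophene ring core → C:4 H:4 S:1
  (− 2 ring H displaced by substituents)
  + COCH3 → C:2 H:3 O:1
  + CN → C:1 N:1
Element totals:
  C: 7
  H: 5
  N: 1
  O: 1
  S: 1
Molecular formula: C7H5NOS.
DoU = (2C + 2 + N − H − X) / 2 = (2·7 + 2 + 1 − 5 − 0) / 2 = 6.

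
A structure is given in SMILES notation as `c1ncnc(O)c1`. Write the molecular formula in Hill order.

Atom tally by fragment:
  pyrimidine ring core → C:4 H:4 N:2
  (− 1 ring H displaced by substituents)
  + OH → O:1 H:1
Element totals:
  C: 4
  H: 4
  N: 2
  O: 1

C4H4N2O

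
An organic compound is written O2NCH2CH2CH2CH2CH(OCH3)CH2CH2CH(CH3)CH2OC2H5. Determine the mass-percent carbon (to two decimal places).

Atom tally by fragment:
  O2NCH2 → C:1 H:2 N:1 O:2
  CH2 → C:1 H:2
  CH2 → C:1 H:2
  CH2 → C:1 H:2
  CH(OCH3) → C:2 H:4 O:1
  CH2 → C:1 H:2
  CH2 → C:1 H:2
  CH(CH3) → C:2 H:4
  CH2OC2H5 → C:3 H:7 O:1
Element totals:
  C: 13
  H: 27
  N: 1
  O: 4
Molecular formula: C13H27NO4.
Molar mass = 261.362 g/mol.
Mass from C: 13 × 12.011 = 156.143 g/mol.
%C = 156.143 / 261.362 × 100 = 59.74%.

59.74%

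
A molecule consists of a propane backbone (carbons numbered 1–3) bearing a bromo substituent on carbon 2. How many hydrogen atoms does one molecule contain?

Atom tally by fragment:
  CH3 → C:1 H:3
  CH(Br) → C:1 H:1 Br:1
  CH3 → C:1 H:3
Element totals:
  C: 3
  H: 7
  Br: 1

7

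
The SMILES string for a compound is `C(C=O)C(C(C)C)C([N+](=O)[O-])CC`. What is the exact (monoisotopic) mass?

187.1208

Atom tally by fragment:
  OHCCH2 → C:2 H:3 O:1
  CH(CH(CH3)2) → C:4 H:8
  CH(NO2) → C:1 H:1 N:1 O:2
  CH2 → C:1 H:2
  CH3 → C:1 H:3
Element totals:
  C: 9
  H: 17
  N: 1
  O: 3
Molecular formula: C9H17NO3.
  M = 9(12.0) + 17(1.007825) + 14.003074 + 3(15.994915)
    = 108.000000 + 17.133025 + 14.003074 + 47.984745 = 187.120844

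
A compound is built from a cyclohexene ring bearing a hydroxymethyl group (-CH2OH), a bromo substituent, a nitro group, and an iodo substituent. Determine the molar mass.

361.96 g/mol

Atom tally by fragment:
  cyclohexene ring core → C:6 H:10
  (− 4 ring H displaced by substituents)
  + CH2OH → C:1 H:3 O:1
  + Br → Br:1
  + NO2 → N:1 O:2
  + I → I:1
Element totals:
  C: 7
  H: 9
  Br: 1
  I: 1
  N: 1
  O: 3
Molecular formula: C7H9BrINO3.
  M = 7(12.011) + 9(1.008) + 79.904 + 126.904 + 14.007 + 3(15.999)
    = 84.077 + 9.072 + 79.904 + 126.904 + 14.007 + 47.997 = 361.961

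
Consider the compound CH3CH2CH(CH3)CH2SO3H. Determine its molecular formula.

Element totals:
  C: 5
  H: 12
  O: 3
  S: 1

C5H12O3S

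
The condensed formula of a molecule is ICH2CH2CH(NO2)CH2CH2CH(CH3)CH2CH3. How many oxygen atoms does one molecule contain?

Atom tally by fragment:
  ICH2 → C:1 H:2 I:1
  CH2 → C:1 H:2
  CH(NO2) → C:1 H:1 N:1 O:2
  CH2 → C:1 H:2
  CH2 → C:1 H:2
  CH(CH3) → C:2 H:4
  CH2 → C:1 H:2
  CH3 → C:1 H:3
Element totals:
  C: 9
  H: 18
  I: 1
  N: 1
  O: 2

2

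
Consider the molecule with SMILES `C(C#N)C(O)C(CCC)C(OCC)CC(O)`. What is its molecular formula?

Atom tally by fragment:
  NCCH2 → C:2 H:2 N:1
  CH(OH) → C:1 H:2 O:1
  CH(CH2CH2CH3) → C:4 H:8
  CH(OC2H5) → C:3 H:6 O:1
  CH2 → C:1 H:2
  CH2OH → C:1 H:3 O:1
Element totals:
  C: 12
  H: 23
  N: 1
  O: 3

C12H23NO3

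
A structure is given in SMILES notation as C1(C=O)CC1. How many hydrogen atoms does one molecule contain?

6

Atom tally by fragment:
  cyclopropane ring core → C:3 H:6
  (− 1 ring H displaced by substituents)
  + CHO → C:1 H:1 O:1
Element totals:
  C: 4
  H: 6
  O: 1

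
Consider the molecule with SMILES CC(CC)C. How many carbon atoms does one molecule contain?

5

Atom tally by fragment:
  CH3 → C:1 H:3
  CH(C2H5) → C:3 H:6
  CH3 → C:1 H:3
Element totals:
  C: 5
  H: 12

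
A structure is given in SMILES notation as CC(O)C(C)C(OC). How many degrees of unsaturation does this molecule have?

Atom tally by fragment:
  CH3 → C:1 H:3
  CH(OH) → C:1 H:2 O:1
  CH(CH3) → C:2 H:4
  CH2OCH3 → C:2 H:5 O:1
Element totals:
  C: 6
  H: 14
  O: 2
Molecular formula: C6H14O2.
DoU = (2C + 2 + N − H − X) / 2 = (2·6 + 2 + 0 − 14 − 0) / 2 = 0.

0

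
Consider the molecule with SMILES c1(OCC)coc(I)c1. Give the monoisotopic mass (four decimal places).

Atom tally by fragment:
  furan ring core → C:4 H:4 O:1
  (− 2 ring H displaced by substituents)
  + OC2H5 → C:2 H:5 O:1
  + I → I:1
Element totals:
  C: 6
  H: 7
  I: 1
  O: 2
Molecular formula: C6H7IO2.
  M = 6(12.0) + 7(1.007825) + 126.904472 + 2(15.994915)
    = 72.000000 + 7.054775 + 126.904472 + 31.989830 = 237.949077

237.9491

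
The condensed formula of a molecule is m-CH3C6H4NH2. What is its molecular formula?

Atom tally by fragment:
  benzene ring core → C:6 H:6
  (− 2 ring H displaced by substituents)
  + CH3 → C:1 H:3
  + NH2 → N:1 H:2
Element totals:
  C: 7
  H: 9
  N: 1

C7H9N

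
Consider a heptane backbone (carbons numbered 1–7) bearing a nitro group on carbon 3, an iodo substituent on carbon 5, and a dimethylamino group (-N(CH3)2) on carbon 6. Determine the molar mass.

Atom tally by fragment:
  CH3 → C:1 H:3
  CH2 → C:1 H:2
  CH(NO2) → C:1 H:1 N:1 O:2
  CH2 → C:1 H:2
  CH(I) → C:1 H:1 I:1
  CH(N(CH3)2) → C:3 H:7 N:1
  CH3 → C:1 H:3
Element totals:
  C: 9
  H: 19
  I: 1
  N: 2
  O: 2
Molecular formula: C9H19IN2O2.
  M = 9(12.011) + 19(1.008) + 126.904 + 2(14.007) + 2(15.999)
    = 108.099 + 19.152 + 126.904 + 28.014 + 31.998 = 314.167

314.17 g/mol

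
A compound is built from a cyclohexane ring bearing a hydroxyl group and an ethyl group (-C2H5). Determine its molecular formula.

Atom tally by fragment:
  cyclohexane ring core → C:6 H:12
  (− 2 ring H displaced by substituents)
  + OH → O:1 H:1
  + C2H5 → C:2 H:5
Element totals:
  C: 8
  H: 16
  O: 1

C8H16O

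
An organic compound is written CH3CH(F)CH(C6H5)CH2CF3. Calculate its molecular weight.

Atom tally by fragment:
  CH3 → C:1 H:3
  CH(F) → C:1 H:1 F:1
  CH(C6H5) → C:7 H:6
  CH2CF3 → C:2 H:2 F:3
Element totals:
  C: 11
  H: 12
  F: 4
Molecular formula: C11H12F4.
  M = 11(12.011) + 12(1.008) + 4(18.998)
    = 132.121 + 12.096 + 75.992 = 220.209

220.21 g/mol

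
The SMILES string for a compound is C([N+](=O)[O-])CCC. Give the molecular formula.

Atom tally by fragment:
  O2NCH2 → C:1 H:2 N:1 O:2
  CH2 → C:1 H:2
  CH2 → C:1 H:2
  CH3 → C:1 H:3
Element totals:
  C: 4
  H: 9
  N: 1
  O: 2

C4H9NO2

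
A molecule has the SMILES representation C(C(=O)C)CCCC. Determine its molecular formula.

Atom tally by fragment:
  CH3COCH2 → C:3 H:5 O:1
  CH2 → C:1 H:2
  CH2 → C:1 H:2
  CH2 → C:1 H:2
  CH3 → C:1 H:3
Element totals:
  C: 7
  H: 14
  O: 1

C7H14O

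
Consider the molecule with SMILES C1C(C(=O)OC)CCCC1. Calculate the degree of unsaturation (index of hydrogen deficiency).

2

Atom tally by fragment:
  cyclohexane ring core → C:6 H:12
  (− 1 ring H displaced by substituents)
  + COOCH3 → C:2 H:3 O:2
Element totals:
  C: 8
  H: 14
  O: 2
Molecular formula: C8H14O2.
DoU = (2C + 2 + N − H − X) / 2 = (2·8 + 2 + 0 − 14 − 0) / 2 = 2.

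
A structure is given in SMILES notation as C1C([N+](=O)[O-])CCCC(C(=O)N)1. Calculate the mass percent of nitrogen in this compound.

16.27%

Atom tally by fragment:
  cyclohexane ring core → C:6 H:12
  (− 2 ring H displaced by substituents)
  + NO2 → N:1 O:2
  + CONH2 → C:1 H:2 O:1 N:1
Element totals:
  C: 7
  H: 12
  N: 2
  O: 3
Molecular formula: C7H12N2O3.
Molar mass = 172.184 g/mol.
Mass from N: 2 × 14.007 = 28.014 g/mol.
%N = 28.014 / 172.184 × 100 = 16.27%.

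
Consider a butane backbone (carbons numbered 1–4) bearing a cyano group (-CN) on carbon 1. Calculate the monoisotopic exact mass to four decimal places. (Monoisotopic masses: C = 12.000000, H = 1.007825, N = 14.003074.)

Atom tally by fragment:
  NCCH2 → C:2 H:2 N:1
  CH2 → C:1 H:2
  CH2 → C:1 H:2
  CH3 → C:1 H:3
Element totals:
  C: 5
  H: 9
  N: 1
Molecular formula: C5H9N.
  M = 5(12.0) + 9(1.007825) + 14.003074
    = 60.000000 + 9.070425 + 14.003074 = 83.073499

83.0735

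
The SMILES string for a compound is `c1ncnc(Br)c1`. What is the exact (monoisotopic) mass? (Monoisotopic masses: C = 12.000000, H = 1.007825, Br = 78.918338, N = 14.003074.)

Atom tally by fragment:
  pyrimidine ring core → C:4 H:4 N:2
  (− 1 ring H displaced by substituents)
  + Br → Br:1
Element totals:
  C: 4
  H: 3
  Br: 1
  N: 2
Molecular formula: C4H3BrN2.
  M = 4(12.0) + 3(1.007825) + 78.918338 + 2(14.003074)
    = 48.000000 + 3.023475 + 78.918338 + 28.006148 = 157.947961

157.9480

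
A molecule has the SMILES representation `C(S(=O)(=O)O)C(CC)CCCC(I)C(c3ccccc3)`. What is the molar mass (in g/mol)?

Atom tally by fragment:
  HO3SCH2 → C:1 H:3 S:1 O:3
  CH(C2H5) → C:3 H:6
  CH2 → C:1 H:2
  CH2 → C:1 H:2
  CH2 → C:1 H:2
  CH(I) → C:1 H:1 I:1
  CH2C6H5 → C:7 H:7
Element totals:
  C: 15
  H: 23
  I: 1
  O: 3
  S: 1
Molecular formula: C15H23IO3S.
  M = 15(12.011) + 23(1.008) + 126.904 + 3(15.999) + 32.06
    = 180.165 + 23.184 + 126.904 + 47.997 + 32.060 = 410.310

410.31 g/mol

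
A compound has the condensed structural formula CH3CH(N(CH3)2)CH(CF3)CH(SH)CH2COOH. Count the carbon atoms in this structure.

9

Element totals:
  C: 9
  H: 16
  F: 3
  N: 1
  O: 2
  S: 1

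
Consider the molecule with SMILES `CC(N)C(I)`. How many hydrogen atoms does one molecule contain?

8

Atom tally by fragment:
  CH3 → C:1 H:3
  CH(NH2) → C:1 H:3 N:1
  CH2I → C:1 H:2 I:1
Element totals:
  C: 3
  H: 8
  I: 1
  N: 1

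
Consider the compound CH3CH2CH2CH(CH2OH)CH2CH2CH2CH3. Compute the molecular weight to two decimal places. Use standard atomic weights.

144.26 g/mol

Atom tally by fragment:
  CH3 → C:1 H:3
  CH2 → C:1 H:2
  CH2 → C:1 H:2
  CH(CH2OH) → C:2 H:4 O:1
  CH2 → C:1 H:2
  CH2 → C:1 H:2
  CH2 → C:1 H:2
  CH3 → C:1 H:3
Element totals:
  C: 9
  H: 20
  O: 1
Molecular formula: C9H20O.
  M = 9(12.011) + 20(1.008) + 15.999
    = 108.099 + 20.160 + 15.999 = 144.258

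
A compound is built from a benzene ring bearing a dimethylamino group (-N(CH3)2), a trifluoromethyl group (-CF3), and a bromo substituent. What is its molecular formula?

Atom tally by fragment:
  benzene ring core → C:6 H:6
  (− 3 ring H displaced by substituents)
  + N(CH3)2 → N:1 C:2 H:6
  + CF3 → C:1 F:3
  + Br → Br:1
Element totals:
  C: 9
  H: 9
  Br: 1
  F: 3
  N: 1

C9H9BrF3N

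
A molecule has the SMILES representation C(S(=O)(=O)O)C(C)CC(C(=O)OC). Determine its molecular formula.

Atom tally by fragment:
  HO3SCH2 → C:1 H:3 S:1 O:3
  CH(CH3) → C:2 H:4
  CH2 → C:1 H:2
  CH2COOCH3 → C:3 H:5 O:2
Element totals:
  C: 7
  H: 14
  O: 5
  S: 1

C7H14O5S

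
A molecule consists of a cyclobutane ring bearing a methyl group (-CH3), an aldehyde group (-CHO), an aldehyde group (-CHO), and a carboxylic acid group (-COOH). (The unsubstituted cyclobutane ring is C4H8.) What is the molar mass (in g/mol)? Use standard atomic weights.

170.16 g/mol

Atom tally by fragment:
  cyclobutane ring core → C:4 H:8
  (− 4 ring H displaced by substituents)
  + CH3 → C:1 H:3
  + CHO → C:1 H:1 O:1
  + CHO → C:1 H:1 O:1
  + COOH → C:1 H:1 O:2
Element totals:
  C: 8
  H: 10
  O: 4
Molecular formula: C8H10O4.
  M = 8(12.011) + 10(1.008) + 4(15.999)
    = 96.088 + 10.080 + 63.996 = 170.164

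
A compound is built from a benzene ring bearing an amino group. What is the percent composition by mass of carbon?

77.38%

Atom tally by fragment:
  benzene ring core → C:6 H:6
  (− 1 ring H displaced by substituents)
  + NH2 → N:1 H:2
Element totals:
  C: 6
  H: 7
  N: 1
Molecular formula: C6H7N.
Molar mass = 93.129 g/mol.
Mass from C: 6 × 12.011 = 72.066 g/mol.
%C = 72.066 / 93.129 × 100 = 77.38%.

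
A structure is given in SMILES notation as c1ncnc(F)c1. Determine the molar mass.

98.08 g/mol

Atom tally by fragment:
  pyrimidine ring core → C:4 H:4 N:2
  (− 1 ring H displaced by substituents)
  + F → F:1
Element totals:
  C: 4
  H: 3
  F: 1
  N: 2
Molecular formula: C4H3FN2.
  M = 4(12.011) + 3(1.008) + 18.998 + 2(14.007)
    = 48.044 + 3.024 + 18.998 + 28.014 = 98.080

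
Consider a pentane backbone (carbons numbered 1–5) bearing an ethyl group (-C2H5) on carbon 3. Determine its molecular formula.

Atom tally by fragment:
  CH3 → C:1 H:3
  CH2 → C:1 H:2
  CH(C2H5) → C:3 H:6
  CH2 → C:1 H:2
  CH3 → C:1 H:3
Element totals:
  C: 7
  H: 16

C7H16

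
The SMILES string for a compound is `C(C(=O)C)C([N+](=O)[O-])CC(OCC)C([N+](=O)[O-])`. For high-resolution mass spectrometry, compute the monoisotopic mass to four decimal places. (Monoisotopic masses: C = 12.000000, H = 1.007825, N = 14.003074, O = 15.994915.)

248.1008

Atom tally by fragment:
  CH3COCH2 → C:3 H:5 O:1
  CH(NO2) → C:1 H:1 N:1 O:2
  CH2 → C:1 H:2
  CH(OC2H5) → C:3 H:6 O:1
  CH2NO2 → C:1 H:2 N:1 O:2
Element totals:
  C: 9
  H: 16
  N: 2
  O: 6
Molecular formula: C9H16N2O6.
  M = 9(12.0) + 16(1.007825) + 2(14.003074) + 6(15.994915)
    = 108.000000 + 16.125200 + 28.006148 + 95.969490 = 248.100838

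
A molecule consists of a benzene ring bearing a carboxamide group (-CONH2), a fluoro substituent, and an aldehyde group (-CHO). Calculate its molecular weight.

167.14 g/mol

Atom tally by fragment:
  benzene ring core → C:6 H:6
  (− 3 ring H displaced by substituents)
  + CONH2 → C:1 H:2 O:1 N:1
  + F → F:1
  + CHO → C:1 H:1 O:1
Element totals:
  C: 8
  H: 6
  F: 1
  N: 1
  O: 2
Molecular formula: C8H6FNO2.
  M = 8(12.011) + 6(1.008) + 18.998 + 14.007 + 2(15.999)
    = 96.088 + 6.048 + 18.998 + 14.007 + 31.998 = 167.139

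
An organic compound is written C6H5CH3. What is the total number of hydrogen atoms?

8

Element totals:
  C: 7
  H: 8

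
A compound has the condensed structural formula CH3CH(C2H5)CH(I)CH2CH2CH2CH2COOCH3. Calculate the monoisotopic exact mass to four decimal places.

Atom tally by fragment:
  CH3 → C:1 H:3
  CH(C2H5) → C:3 H:6
  CH(I) → C:1 H:1 I:1
  CH2 → C:1 H:2
  CH2 → C:1 H:2
  CH2 → C:1 H:2
  CH2COOCH3 → C:3 H:5 O:2
Element totals:
  C: 11
  H: 21
  I: 1
  O: 2
Molecular formula: C11H21IO2.
  M = 11(12.0) + 21(1.007825) + 126.904472 + 2(15.994915)
    = 132.000000 + 21.164325 + 126.904472 + 31.989830 = 312.058627

312.0586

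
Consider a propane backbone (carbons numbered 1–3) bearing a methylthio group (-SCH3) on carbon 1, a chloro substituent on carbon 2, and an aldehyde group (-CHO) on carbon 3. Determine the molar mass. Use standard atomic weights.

Atom tally by fragment:
  CH3SCH2 → C:2 H:5 S:1
  CH(Cl) → C:1 H:1 Cl:1
  CH2CHO → C:2 H:3 O:1
Element totals:
  C: 5
  H: 9
  Cl: 1
  O: 1
  S: 1
Molecular formula: C5H9ClOS.
  M = 5(12.011) + 9(1.008) + 35.45 + 15.999 + 32.06
    = 60.055 + 9.072 + 35.450 + 15.999 + 32.060 = 152.636

152.64 g/mol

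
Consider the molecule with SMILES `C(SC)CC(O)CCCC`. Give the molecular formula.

C8H18OS

Atom tally by fragment:
  CH3SCH2 → C:2 H:5 S:1
  CH2 → C:1 H:2
  CH(OH) → C:1 H:2 O:1
  CH2 → C:1 H:2
  CH2 → C:1 H:2
  CH2 → C:1 H:2
  CH3 → C:1 H:3
Element totals:
  C: 8
  H: 18
  O: 1
  S: 1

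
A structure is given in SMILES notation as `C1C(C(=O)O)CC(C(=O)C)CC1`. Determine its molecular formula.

C9H14O3

Atom tally by fragment:
  cyclohexane ring core → C:6 H:12
  (− 2 ring H displaced by substituents)
  + COOH → C:1 H:1 O:2
  + COCH3 → C:2 H:3 O:1
Element totals:
  C: 9
  H: 14
  O: 3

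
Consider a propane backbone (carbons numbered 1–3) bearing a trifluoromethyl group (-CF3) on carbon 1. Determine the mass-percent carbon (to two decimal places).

Atom tally by fragment:
  F3CCH2 → C:2 H:2 F:3
  CH2 → C:1 H:2
  CH3 → C:1 H:3
Element totals:
  C: 4
  H: 7
  F: 3
Molecular formula: C4H7F3.
Molar mass = 112.094 g/mol.
Mass from C: 4 × 12.011 = 48.044 g/mol.
%C = 48.044 / 112.094 × 100 = 42.86%.

42.86%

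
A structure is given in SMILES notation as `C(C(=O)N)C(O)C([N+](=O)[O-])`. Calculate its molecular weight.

Atom tally by fragment:
  H2NOCCH2 → C:2 H:4 O:1 N:1
  CH(OH) → C:1 H:2 O:1
  CH2NO2 → C:1 H:2 N:1 O:2
Element totals:
  C: 4
  H: 8
  N: 2
  O: 4
Molecular formula: C4H8N2O4.
  M = 4(12.011) + 8(1.008) + 2(14.007) + 4(15.999)
    = 48.044 + 8.064 + 28.014 + 63.996 = 148.118

148.12 g/mol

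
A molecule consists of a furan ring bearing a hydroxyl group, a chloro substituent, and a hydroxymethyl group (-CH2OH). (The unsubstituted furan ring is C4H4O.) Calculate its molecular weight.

148.54 g/mol

Atom tally by fragment:
  furan ring core → C:4 H:4 O:1
  (− 3 ring H displaced by substituents)
  + OH → O:1 H:1
  + Cl → Cl:1
  + CH2OH → C:1 H:3 O:1
Element totals:
  C: 5
  H: 5
  Cl: 1
  O: 3
Molecular formula: C5H5ClO3.
  M = 5(12.011) + 5(1.008) + 35.45 + 3(15.999)
    = 60.055 + 5.040 + 35.450 + 47.997 = 148.542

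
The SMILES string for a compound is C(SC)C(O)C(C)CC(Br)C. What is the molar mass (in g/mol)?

Atom tally by fragment:
  CH3SCH2 → C:2 H:5 S:1
  CH(OH) → C:1 H:2 O:1
  CH(CH3) → C:2 H:4
  CH2 → C:1 H:2
  CH(Br) → C:1 H:1 Br:1
  CH3 → C:1 H:3
Element totals:
  C: 8
  H: 17
  Br: 1
  O: 1
  S: 1
Molecular formula: C8H17BrOS.
  M = 8(12.011) + 17(1.008) + 79.904 + 15.999 + 32.06
    = 96.088 + 17.136 + 79.904 + 15.999 + 32.060 = 241.187

241.19 g/mol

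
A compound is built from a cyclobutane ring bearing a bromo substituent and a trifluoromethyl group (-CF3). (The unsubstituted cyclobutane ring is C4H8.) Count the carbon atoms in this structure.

Atom tally by fragment:
  cyclobutane ring core → C:4 H:8
  (− 2 ring H displaced by substituents)
  + Br → Br:1
  + CF3 → C:1 F:3
Element totals:
  C: 5
  H: 6
  Br: 1
  F: 3

5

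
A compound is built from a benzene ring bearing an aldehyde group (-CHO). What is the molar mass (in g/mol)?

106.12 g/mol

Atom tally by fragment:
  benzene ring core → C:6 H:6
  (− 1 ring H displaced by substituents)
  + CHO → C:1 H:1 O:1
Element totals:
  C: 7
  H: 6
  O: 1
Molecular formula: C7H6O.
  M = 7(12.011) + 6(1.008) + 15.999
    = 84.077 + 6.048 + 15.999 = 106.124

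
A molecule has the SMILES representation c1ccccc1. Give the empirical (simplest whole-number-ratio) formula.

CH

Atom tally by fragment:
  benzene ring core → C:6 H:6
Element totals:
  C: 6
  H: 6
Molecular formula: C6H6.
gcd of subscripts = 6; dividing each by 6:
  C: 6/6 = 1
  H: 6/6 = 1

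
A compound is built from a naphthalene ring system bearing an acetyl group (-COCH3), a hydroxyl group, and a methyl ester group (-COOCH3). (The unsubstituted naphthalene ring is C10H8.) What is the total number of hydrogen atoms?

Atom tally by fragment:
  naphthalene ring system core → C:10 H:8
  (− 3 ring H displaced by substituents)
  + COCH3 → C:2 H:3 O:1
  + OH → O:1 H:1
  + COOCH3 → C:2 H:3 O:2
Element totals:
  C: 14
  H: 12
  O: 4

12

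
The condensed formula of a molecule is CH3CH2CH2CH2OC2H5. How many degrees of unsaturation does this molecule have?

Atom tally by fragment:
  CH3 → C:1 H:3
  CH2 → C:1 H:2
  CH2 → C:1 H:2
  CH2OC2H5 → C:3 H:7 O:1
Element totals:
  C: 6
  H: 14
  O: 1
Molecular formula: C6H14O.
DoU = (2C + 2 + N − H − X) / 2 = (2·6 + 2 + 0 − 14 − 0) / 2 = 0.

0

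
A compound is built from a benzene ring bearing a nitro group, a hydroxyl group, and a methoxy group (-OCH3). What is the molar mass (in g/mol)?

Atom tally by fragment:
  benzene ring core → C:6 H:6
  (− 3 ring H displaced by substituents)
  + NO2 → N:1 O:2
  + OH → O:1 H:1
  + OCH3 → C:1 H:3 O:1
Element totals:
  C: 7
  H: 7
  N: 1
  O: 4
Molecular formula: C7H7NO4.
  M = 7(12.011) + 7(1.008) + 14.007 + 4(15.999)
    = 84.077 + 7.056 + 14.007 + 63.996 = 169.136

169.14 g/mol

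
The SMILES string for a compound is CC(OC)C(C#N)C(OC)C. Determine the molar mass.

Atom tally by fragment:
  CH3 → C:1 H:3
  CH(OCH3) → C:2 H:4 O:1
  CH(CN) → C:2 H:1 N:1
  CH(OCH3) → C:2 H:4 O:1
  CH3 → C:1 H:3
Element totals:
  C: 8
  H: 15
  N: 1
  O: 2
Molecular formula: C8H15NO2.
  M = 8(12.011) + 15(1.008) + 14.007 + 2(15.999)
    = 96.088 + 15.120 + 14.007 + 31.998 = 157.213

157.21 g/mol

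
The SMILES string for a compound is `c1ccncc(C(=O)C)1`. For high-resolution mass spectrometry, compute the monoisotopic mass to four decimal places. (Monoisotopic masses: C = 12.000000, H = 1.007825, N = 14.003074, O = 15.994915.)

121.0528

Atom tally by fragment:
  pyridine ring core → C:5 H:5 N:1
  (− 1 ring H displaced by substituents)
  + COCH3 → C:2 H:3 O:1
Element totals:
  C: 7
  H: 7
  N: 1
  O: 1
Molecular formula: C7H7NO.
  M = 7(12.0) + 7(1.007825) + 14.003074 + 15.994915
    = 84.000000 + 7.054775 + 14.003074 + 15.994915 = 121.052764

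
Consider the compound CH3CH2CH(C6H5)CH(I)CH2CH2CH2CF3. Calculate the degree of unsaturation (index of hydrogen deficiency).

4

Element totals:
  C: 14
  H: 18
  F: 3
  I: 1
Molecular formula: C14H18F3I.
DoU = (2C + 2 + N − H − X) / 2 = (2·14 + 2 + 0 − 18 − 4) / 2 = 4.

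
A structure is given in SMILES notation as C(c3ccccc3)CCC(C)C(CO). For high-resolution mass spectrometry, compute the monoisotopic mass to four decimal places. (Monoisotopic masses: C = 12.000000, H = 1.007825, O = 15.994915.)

192.1514

Atom tally by fragment:
  C6H5CH2 → C:7 H:7
  CH2 → C:1 H:2
  CH2 → C:1 H:2
  CH(CH3) → C:2 H:4
  CH2CH2OH → C:2 H:5 O:1
Element totals:
  C: 13
  H: 20
  O: 1
Molecular formula: C13H20O.
  M = 13(12.0) + 20(1.007825) + 15.994915
    = 156.000000 + 20.156500 + 15.994915 = 192.151415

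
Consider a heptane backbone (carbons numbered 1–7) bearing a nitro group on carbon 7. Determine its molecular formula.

C7H15NO2

Atom tally by fragment:
  CH3 → C:1 H:3
  CH2 → C:1 H:2
  CH2 → C:1 H:2
  CH2 → C:1 H:2
  CH2 → C:1 H:2
  CH2 → C:1 H:2
  CH2NO2 → C:1 H:2 N:1 O:2
Element totals:
  C: 7
  H: 15
  N: 1
  O: 2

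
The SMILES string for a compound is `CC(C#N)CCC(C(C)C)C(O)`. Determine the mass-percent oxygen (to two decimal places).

Atom tally by fragment:
  CH3 → C:1 H:3
  CH(CN) → C:2 H:1 N:1
  CH2 → C:1 H:2
  CH2 → C:1 H:2
  CH(CH(CH3)2) → C:4 H:8
  CH2OH → C:1 H:3 O:1
Element totals:
  C: 10
  H: 19
  N: 1
  O: 1
Molecular formula: C10H19NO.
Molar mass = 169.268 g/mol.
Mass from O: 1 × 15.999 = 15.999 g/mol.
%O = 15.999 / 169.268 × 100 = 9.45%.

9.45%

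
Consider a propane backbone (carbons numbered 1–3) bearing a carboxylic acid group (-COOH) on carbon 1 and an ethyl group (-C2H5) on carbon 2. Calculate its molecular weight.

116.16 g/mol

Atom tally by fragment:
  HOOCCH2 → C:2 H:3 O:2
  CH(C2H5) → C:3 H:6
  CH3 → C:1 H:3
Element totals:
  C: 6
  H: 12
  O: 2
Molecular formula: C6H12O2.
  M = 6(12.011) + 12(1.008) + 2(15.999)
    = 72.066 + 12.096 + 31.998 = 116.160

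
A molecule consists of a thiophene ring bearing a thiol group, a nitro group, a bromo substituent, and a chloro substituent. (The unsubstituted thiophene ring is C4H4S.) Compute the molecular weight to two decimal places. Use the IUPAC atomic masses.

274.53 g/mol

Atom tally by fragment:
  thiophene ring core → C:4 H:4 S:1
  (− 4 ring H displaced by substituents)
  + SH → S:1 H:1
  + NO2 → N:1 O:2
  + Br → Br:1
  + Cl → Cl:1
Element totals:
  C: 4
  H: 1
  Br: 1
  Cl: 1
  N: 1
  O: 2
  S: 2
Molecular formula: C4HBrClNO2S2.
  M = 4(12.011) + 1.008 + 79.904 + 35.45 + 14.007 + 2(15.999) + 2(32.06)
    = 48.044 + 1.008 + 79.904 + 35.450 + 14.007 + 31.998 + 64.120 = 274.531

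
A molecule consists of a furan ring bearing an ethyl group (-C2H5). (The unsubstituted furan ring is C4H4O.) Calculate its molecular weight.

96.13 g/mol

Atom tally by fragment:
  furan ring core → C:4 H:4 O:1
  (− 1 ring H displaced by substituents)
  + C2H5 → C:2 H:5
Element totals:
  C: 6
  H: 8
  O: 1
Molecular formula: C6H8O.
  M = 6(12.011) + 8(1.008) + 15.999
    = 72.066 + 8.064 + 15.999 = 96.129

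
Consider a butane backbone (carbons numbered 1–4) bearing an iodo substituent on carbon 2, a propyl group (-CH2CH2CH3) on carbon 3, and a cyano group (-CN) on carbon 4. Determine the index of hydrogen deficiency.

Atom tally by fragment:
  CH3 → C:1 H:3
  CH(I) → C:1 H:1 I:1
  CH(CH2CH2CH3) → C:4 H:8
  CH2CN → C:2 H:2 N:1
Element totals:
  C: 8
  H: 14
  I: 1
  N: 1
Molecular formula: C8H14IN.
DoU = (2C + 2 + N − H − X) / 2 = (2·8 + 2 + 1 − 14 − 1) / 2 = 2.

2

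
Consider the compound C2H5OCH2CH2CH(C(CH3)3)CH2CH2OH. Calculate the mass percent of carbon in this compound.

Atom tally by fragment:
  C2H5OCH2 → C:3 H:7 O:1
  CH2 → C:1 H:2
  CH(C(CH3)3) → C:5 H:10
  CH2CH2OH → C:2 H:5 O:1
Element totals:
  C: 11
  H: 24
  O: 2
Molecular formula: C11H24O2.
Molar mass = 188.311 g/mol.
Mass from C: 11 × 12.011 = 132.121 g/mol.
%C = 132.121 / 188.311 × 100 = 70.16%.

70.16%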